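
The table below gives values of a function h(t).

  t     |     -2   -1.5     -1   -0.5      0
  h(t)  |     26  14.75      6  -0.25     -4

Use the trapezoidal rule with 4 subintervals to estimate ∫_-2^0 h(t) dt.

Δt = 0.5.
T_4 = (0.5/2)·[26 + 2·14.75 + 2·6 + 2·(-0.25) + (-4)] = 15.75.

15.75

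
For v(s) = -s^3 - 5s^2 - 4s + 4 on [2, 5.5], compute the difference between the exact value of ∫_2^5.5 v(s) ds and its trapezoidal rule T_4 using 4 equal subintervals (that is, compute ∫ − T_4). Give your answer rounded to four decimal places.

7.2575

Exact integral: ∫_2^5.5 v(s) ds ≈ -527.223958.
T_4 ≈ -534.481445.
Error ≈ -527.223958 − (-534.481445) ≈ 7.2575.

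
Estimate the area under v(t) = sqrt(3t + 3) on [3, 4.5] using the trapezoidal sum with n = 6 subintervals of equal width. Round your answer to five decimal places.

Δt = (4.5 − 3)/6 = 0.25.
v(3) ≈ 3.46410, v(3.25) ≈ 3.57071, v(3.5) ≈ 3.67423, v(3.75) ≈ 3.77492, v(4) ≈ 3.87298, v(4.25) ≈ 3.96863, v(4.5) ≈ 4.06202.
T_6 = (Δt/2)·[v(t_0) + 2v(t_1) + ... + 2v(t_{5}) + v(t_6)].
Sum ≈ 5.65613.

5.65613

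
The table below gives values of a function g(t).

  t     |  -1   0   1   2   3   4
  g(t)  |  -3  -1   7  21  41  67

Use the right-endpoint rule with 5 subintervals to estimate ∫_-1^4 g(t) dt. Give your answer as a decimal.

Δt = 1.
Sum = 1·[(-1) + 7 + 21 + 41 + 67] = 135.

135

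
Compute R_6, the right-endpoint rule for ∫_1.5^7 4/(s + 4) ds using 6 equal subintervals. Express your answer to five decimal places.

Δs = (7 − 1.5)/6 = 11/12.
Right endpoints: 29/12, 10/3, 4.25, 31/6, 73/12, 7.
f(29/12) = 48/77, f(10/3) = 6/11, f(4.25) = 16/33, f(31/6) = 24/55, f(73/12) = 48/121, f(7) = 4/11.
Sum = Δs · [f(29/12) + f(10/3) + f(4.25) + ...].
Sum ≈ 2.61284.

2.61284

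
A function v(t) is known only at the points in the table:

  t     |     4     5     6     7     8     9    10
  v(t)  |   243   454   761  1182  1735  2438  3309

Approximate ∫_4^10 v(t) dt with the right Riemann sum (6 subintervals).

Δt = 1.
Sum = 1·[454 + 761 + 1182 + 1735 + 2438 + 3309] = 9879.

9879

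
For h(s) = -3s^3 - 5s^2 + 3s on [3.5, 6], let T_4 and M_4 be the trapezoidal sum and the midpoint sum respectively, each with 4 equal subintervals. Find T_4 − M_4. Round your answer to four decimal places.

T_4 ≈ -1120.141602.
M_4 ≈ -1108.483887.
T_4 − M_4 ≈ -11.6577.

-11.6577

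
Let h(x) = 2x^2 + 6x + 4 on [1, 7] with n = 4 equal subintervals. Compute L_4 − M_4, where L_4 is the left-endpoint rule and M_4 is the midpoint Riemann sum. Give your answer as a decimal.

L_4 = 301.5.
M_4 = 393.75.
L_4 − M_4 = -92.25.

-92.25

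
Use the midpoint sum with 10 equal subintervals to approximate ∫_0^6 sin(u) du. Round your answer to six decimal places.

0.040433

Δu = (6 − 0)/10 = 0.6.
Midpoints: 0.3, 0.9, 1.5, 2.1, 2.7, 3.3, 3.9, 4.5, 5.1, 5.7.
f(0.3) ≈ 0.295520, f(0.9) ≈ 0.783327, f(1.5) ≈ 0.997495, f(2.1) ≈ 0.863209, f(2.7) ≈ 0.427380, f(3.3) ≈ -0.157746, f(3.9) ≈ -0.687766, f(4.5) ≈ -0.977530, f(5.1) ≈ -0.925815, f(5.7) ≈ -0.550686.
Sum = Δu · [f(0.3) + f(0.9) + f(1.5) + ...].
Sum ≈ 0.040433.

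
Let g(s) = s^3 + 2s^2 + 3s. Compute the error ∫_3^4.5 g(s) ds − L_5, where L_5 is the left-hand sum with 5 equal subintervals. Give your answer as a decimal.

Exact integral: ∫_3^4.5 g(s) ds = 141.890625.
L_5 = 128.52.
Error = 141.890625 − 128.52 = 13.370625.

13.370625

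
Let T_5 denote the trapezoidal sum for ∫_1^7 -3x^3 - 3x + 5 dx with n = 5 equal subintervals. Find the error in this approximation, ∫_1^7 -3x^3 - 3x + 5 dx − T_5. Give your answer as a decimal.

51.84

Exact integral: ∫_1^7 f(x) dx = -1842.
T_5 = -1893.84.
Error = -1842 − (-1893.84) = 51.84.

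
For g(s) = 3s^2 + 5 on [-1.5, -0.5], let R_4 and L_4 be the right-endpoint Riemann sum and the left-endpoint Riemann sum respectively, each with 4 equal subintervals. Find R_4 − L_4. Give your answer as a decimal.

R_4 = 7.53125.
L_4 = 9.03125.
R_4 − L_4 = -1.5.

-1.5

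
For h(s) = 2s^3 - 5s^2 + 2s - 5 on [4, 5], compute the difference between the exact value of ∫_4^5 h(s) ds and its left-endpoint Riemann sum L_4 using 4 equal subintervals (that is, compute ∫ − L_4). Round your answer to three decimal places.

Exact integral: ∫_4^5 h(s) ds ≈ 86.83333.
L_4 = 77.1875.
Error ≈ 86.83333 − 77.1875 ≈ 9.646.

9.646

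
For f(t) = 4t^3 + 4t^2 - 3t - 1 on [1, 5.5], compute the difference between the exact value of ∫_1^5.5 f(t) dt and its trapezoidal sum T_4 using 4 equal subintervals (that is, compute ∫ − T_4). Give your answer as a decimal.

Exact integral: ∫_1^5.5 f(t) dt = 1086.1875.
T_4 = 1127.00390625.
Error = 1086.1875 − 1127.00390625 = -40.81640625.

-40.81640625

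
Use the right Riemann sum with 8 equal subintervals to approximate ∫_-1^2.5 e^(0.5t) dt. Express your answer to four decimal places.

6.4214

Δt = (2.5 − (-1))/8 = 0.4375.
Right endpoints: -0.5625, -0.125, 0.3125, 0.75, 1.1875, 1.625, 2.0625, 2.5.
f(-0.5625) ≈ 0.7548, f(-0.125) ≈ 0.9394, f(0.3125) ≈ 1.1691, f(0.75) ≈ 1.4550, f(1.1875) ≈ 1.8108, f(1.625) ≈ 2.2535, f(2.0625) ≈ 2.8046, f(2.5) ≈ 3.4903.
Sum = Δt · [f(-0.5625) + f(-0.125) + f(0.3125) + ...].
Sum ≈ 6.4214.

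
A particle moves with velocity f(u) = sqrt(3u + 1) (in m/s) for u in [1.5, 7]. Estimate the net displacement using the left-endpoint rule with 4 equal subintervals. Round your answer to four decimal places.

Δu = (7 − 1.5)/4 = 1.375.
Left endpoints: 1.5, 2.875, 4.25, 5.625.
f(1.5) ≈ 2.3452, f(2.875) ≈ 3.1024, f(4.25) ≈ 3.7081, f(5.625) ≈ 4.2279.
Sum = Δu · [f(1.5) + f(2.875) + f(4.25) + f(5.625)].
Sum ≈ 18.4025.

18.4025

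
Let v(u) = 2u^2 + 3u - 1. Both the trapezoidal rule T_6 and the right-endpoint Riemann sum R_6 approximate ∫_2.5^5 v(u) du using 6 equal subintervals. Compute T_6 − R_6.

T_6 ≈ 98.68634.
R_6 ≈ 108.06134.
T_6 − R_6 = -9.375.

-9.375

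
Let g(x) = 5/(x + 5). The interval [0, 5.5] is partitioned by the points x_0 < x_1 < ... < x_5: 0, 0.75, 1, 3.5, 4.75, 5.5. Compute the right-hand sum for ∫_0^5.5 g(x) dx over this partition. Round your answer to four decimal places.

Subinterval widths: 0.75, 0.25, 2.5, 1.25, 0.75.
Right endpoints: 0.75, 1, 3.5, 4.75, 5.5.
g(0.75) = 20/23, g(1) = 5/6, g(3.5) = 10/17, g(4.75) = 20/39, g(5.5) = 10/21.
Sum = Σ Δx_i · g(x_i).
Sum ≈ 3.3293.

3.3293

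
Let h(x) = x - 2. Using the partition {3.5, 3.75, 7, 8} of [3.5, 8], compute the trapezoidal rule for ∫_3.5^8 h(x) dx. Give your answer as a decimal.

16.875

Subinterval widths: 0.25, 3.25, 1.
h(3.5) = 1.5, h(3.75) = 1.75, h(7) = 5, h(8) = 6.
On each subinterval the trapezoid contributes (Δx_i/2)·[h(x_{i-1}) + h(x_i)].
Sum = 16.875.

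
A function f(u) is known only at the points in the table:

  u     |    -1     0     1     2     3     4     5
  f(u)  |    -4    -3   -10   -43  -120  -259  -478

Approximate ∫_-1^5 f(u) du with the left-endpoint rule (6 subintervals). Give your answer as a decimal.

Δu = 1.
Sum = 1·[(-4) + (-3) + (-10) + (-43) + (-120) + (-259)] = -439.

-439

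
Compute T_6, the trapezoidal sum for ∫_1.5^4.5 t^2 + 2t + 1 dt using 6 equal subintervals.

Δt = (4.5 − 1.5)/6 = 0.5.
f(1.5) = 6.25, f(2) = 9, f(2.5) = 12.25, f(3) = 16, f(3.5) = 20.25, f(4) = 25, f(4.5) = 30.25.
T_6 = (Δt/2)·[f(t_0) + 2f(t_1) + ... + 2f(t_{5}) + f(t_6)].
Sum = 50.375.

50.375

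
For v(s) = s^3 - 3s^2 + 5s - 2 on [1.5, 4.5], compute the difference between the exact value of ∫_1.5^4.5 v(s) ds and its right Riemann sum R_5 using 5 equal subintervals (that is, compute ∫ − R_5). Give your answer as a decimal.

-15.705

Exact integral: ∫_1.5^4.5 v(s) ds = 52.5.
R_5 = 68.205.
Error = 52.5 − 68.205 = -15.705.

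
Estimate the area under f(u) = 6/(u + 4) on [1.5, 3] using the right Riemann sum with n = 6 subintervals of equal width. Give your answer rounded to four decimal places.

Δu = (3 − 1.5)/6 = 0.25.
Right endpoints: 1.75, 2, 2.25, 2.5, 2.75, 3.
f(1.75) = 24/23, f(2) = 1, f(2.25) = 0.96, f(2.5) = 12/13, f(2.75) = 8/9, f(3) = 6/7.
Sum = Δu · [f(1.75) + f(2) + f(2.25) + ...].
Sum ≈ 1.4181.

1.4181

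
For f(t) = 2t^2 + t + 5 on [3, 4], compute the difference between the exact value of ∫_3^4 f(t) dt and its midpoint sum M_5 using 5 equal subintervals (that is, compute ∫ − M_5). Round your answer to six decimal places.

Exact integral: ∫_3^4 f(t) dt ≈ 33.16666667.
M_5 = 33.16.
Error ≈ 33.16666667 − 33.16 ≈ 0.006667.

0.006667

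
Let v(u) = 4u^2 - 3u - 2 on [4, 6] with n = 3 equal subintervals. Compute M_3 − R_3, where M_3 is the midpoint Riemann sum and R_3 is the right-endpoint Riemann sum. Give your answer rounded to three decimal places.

M_3 ≈ 168.37037.
R_3 ≈ 193.92593.
M_3 − R_3 ≈ -25.556.

-25.556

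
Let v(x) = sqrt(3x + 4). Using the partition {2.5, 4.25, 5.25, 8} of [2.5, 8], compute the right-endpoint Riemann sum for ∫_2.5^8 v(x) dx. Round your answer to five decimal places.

Subinterval widths: 1.75, 1, 2.75.
Right endpoints: 4.25, 5.25, 8.
v(4.25) ≈ 4.09268, v(5.25) ≈ 4.44410, v(8) ≈ 5.29150.
Sum = Σ Δx_i · v(x_i).
Sum ≈ 26.15791.

26.15791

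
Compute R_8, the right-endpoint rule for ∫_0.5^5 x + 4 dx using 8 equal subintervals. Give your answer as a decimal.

31.640625

Δx = (5 − 0.5)/8 = 0.5625.
Right endpoints: 1.0625, 1.625, 2.1875, 2.75, 3.3125, 3.875, 4.4375, 5.
f(1.0625) = 5.0625, f(1.625) = 5.625, f(2.1875) = 6.1875, f(2.75) = 6.75, f(3.3125) = 7.3125, f(3.875) = 7.875, f(4.4375) = 8.4375, f(5) = 9.
Sum = Δx · [f(1.0625) + f(1.625) + f(2.1875) + ...].
Sum = 31.640625.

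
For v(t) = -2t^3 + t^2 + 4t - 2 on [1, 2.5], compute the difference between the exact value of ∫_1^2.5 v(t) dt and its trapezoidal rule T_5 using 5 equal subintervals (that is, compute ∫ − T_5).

0.21375

Exact integral: ∫_1^2.5 v(t) dt = -6.65625.
T_5 = -6.87.
Error = -6.65625 − (-6.87) = 0.21375.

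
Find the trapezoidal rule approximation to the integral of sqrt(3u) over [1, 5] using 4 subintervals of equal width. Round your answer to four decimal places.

11.7161

Δu = (5 − 1)/4 = 1.
f(1) ≈ 1.7321, f(2) ≈ 2.4495, f(3) ≈ 3.0000, f(4) ≈ 3.4641, f(5) ≈ 3.8730.
T_4 = (Δu/2)·[f(u_0) + 2f(u_1) + 2f(u_2) + 2f(u_3) + f(u_4)].
Sum ≈ 11.7161.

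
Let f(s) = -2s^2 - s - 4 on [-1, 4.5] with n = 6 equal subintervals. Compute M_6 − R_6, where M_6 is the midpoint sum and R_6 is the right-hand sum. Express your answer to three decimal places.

22.477

M_6 ≈ -92.27141.
R_6 ≈ -114.74884.
M_6 − R_6 ≈ 22.477.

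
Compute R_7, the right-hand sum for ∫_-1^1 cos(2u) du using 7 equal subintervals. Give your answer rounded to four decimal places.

Δu = (1 − (-1))/7 = 2/7.
Right endpoints: -5/7, -3/7, -1/7, 1/7, 3/7, 5/7, 1.
f(-5/7) ≈ 0.1417, f(-3/7) ≈ 0.6546, f(-1/7) ≈ 0.9595, f(1/7) ≈ 0.9595, f(3/7) ≈ 0.6546, f(5/7) ≈ 0.1417, f(1) ≈ -0.4161.
Sum = Δu · [f(-5/7) + f(-3/7) + f(-1/7) + ...].
Sum ≈ 0.8844.

0.8844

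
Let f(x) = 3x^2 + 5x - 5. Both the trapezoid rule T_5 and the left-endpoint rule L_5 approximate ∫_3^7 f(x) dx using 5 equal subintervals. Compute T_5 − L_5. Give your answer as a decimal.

56

T_5 = 397.28.
L_5 = 341.28.
T_5 − L_5 = 56.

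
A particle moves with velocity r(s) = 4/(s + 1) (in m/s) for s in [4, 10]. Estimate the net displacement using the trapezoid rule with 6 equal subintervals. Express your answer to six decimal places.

3.164358

Δs = (10 − 4)/6 = 1.
r(4) = 0.8, r(5) = 2/3, r(6) = 4/7, r(7) = 0.5, r(8) = 4/9, r(9) = 0.4, r(10) = 4/11.
T_6 = (Δs/2)·[r(s_0) + 2r(s_1) + ... + 2r(s_{5}) + r(s_6)].
Sum ≈ 3.164358.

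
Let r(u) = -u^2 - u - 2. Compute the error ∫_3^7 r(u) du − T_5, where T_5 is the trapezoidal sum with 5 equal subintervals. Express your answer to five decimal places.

Exact integral: ∫_3^7 r(u) du ≈ -133.3333333.
T_5 = -133.76.
Error ≈ -133.3333333 − (-133.76) ≈ 0.42667.

0.42667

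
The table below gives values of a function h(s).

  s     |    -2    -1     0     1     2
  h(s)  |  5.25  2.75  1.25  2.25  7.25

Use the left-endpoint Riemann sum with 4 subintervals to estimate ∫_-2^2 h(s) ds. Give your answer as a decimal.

11.5

Δs = 1.
Sum = 1·[5.25 + 2.75 + 1.25 + 2.25] = 11.5.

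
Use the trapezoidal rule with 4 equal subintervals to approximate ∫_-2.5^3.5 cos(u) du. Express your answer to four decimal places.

0.1994

Δu = (3.5 − (-2.5))/4 = 1.5.
f(-2.5) ≈ -0.8011, f(-1) ≈ 0.5403, f(0.5) ≈ 0.8776, f(2) ≈ -0.4161, f(3.5) ≈ -0.9365.
T_4 = (Δu/2)·[f(u_0) + 2f(u_1) + 2f(u_2) + 2f(u_3) + f(u_4)].
Sum ≈ 0.1994.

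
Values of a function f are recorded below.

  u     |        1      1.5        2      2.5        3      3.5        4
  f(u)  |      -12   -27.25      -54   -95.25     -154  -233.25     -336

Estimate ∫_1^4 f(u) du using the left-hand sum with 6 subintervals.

Δu = 0.5.
Sum = 0.5·[(-12) + (-27.25) + (-54) + (-95.25) + (-154) + (-233.25)] = -287.875.

-287.875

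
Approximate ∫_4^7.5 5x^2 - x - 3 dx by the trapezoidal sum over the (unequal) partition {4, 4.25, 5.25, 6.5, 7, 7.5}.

Subinterval widths: 0.25, 1, 1.25, 0.5, 0.5.
f(4) = 73, f(4.25) = 83.0625, f(5.25) = 129.5625, f(6.5) = 201.75, f(7) = 235, f(7.5) = 270.75.
On each subinterval the trapezoid contributes (Δx_i/2)·[f(x_{i-1}) + f(x_i)].
Sum = 568.515625.

568.515625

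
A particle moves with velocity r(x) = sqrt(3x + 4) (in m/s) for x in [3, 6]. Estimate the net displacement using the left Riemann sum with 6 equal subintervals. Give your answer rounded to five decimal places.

Δx = (6 − 3)/6 = 0.5.
Left endpoints: 3, 3.5, 4, 4.5, 5, 5.5.
r(3) ≈ 3.60555, r(3.5) ≈ 3.80789, r(4) ≈ 4.00000, r(4.5) ≈ 4.18330, r(5) ≈ 4.35890, r(5.5) ≈ 4.52769.
Sum = Δx · [r(3) + r(3.5) + r(4) + ...].
Sum ≈ 12.24166.

12.24166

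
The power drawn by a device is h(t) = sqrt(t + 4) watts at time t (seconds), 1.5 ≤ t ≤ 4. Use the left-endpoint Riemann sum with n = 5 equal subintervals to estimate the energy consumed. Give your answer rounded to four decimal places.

6.3643

Δt = (4 − 1.5)/5 = 0.5.
Left endpoints: 1.5, 2, 2.5, 3, 3.5.
h(1.5) ≈ 2.3452, h(2) ≈ 2.4495, h(2.5) ≈ 2.5495, h(3) ≈ 2.6458, h(3.5) ≈ 2.7386.
Sum = Δt · [h(1.5) + h(2) + h(2.5) + h(3) + h(3.5)].
Sum ≈ 6.3643.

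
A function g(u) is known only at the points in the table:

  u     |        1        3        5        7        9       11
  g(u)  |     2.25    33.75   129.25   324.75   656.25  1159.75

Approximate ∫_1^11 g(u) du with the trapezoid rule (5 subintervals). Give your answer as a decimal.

3450

Δu = 2.
T_5 = (2/2)·[2.25 + 2·33.75 + 2·129.25 + 2·324.75 + 2·656.25 + 1159.75] = 3450.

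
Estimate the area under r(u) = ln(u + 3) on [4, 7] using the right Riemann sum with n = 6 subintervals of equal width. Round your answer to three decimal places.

6.493

Δu = (7 − 4)/6 = 0.5.
Right endpoints: 4.5, 5, 5.5, 6, 6.5, 7.
r(4.5) ≈ 2.015, r(5) ≈ 2.079, r(5.5) ≈ 2.140, r(6) ≈ 2.197, r(6.5) ≈ 2.251, r(7) ≈ 2.303.
Sum = Δu · [r(4.5) + r(5) + r(5.5) + ...].
Sum ≈ 6.493.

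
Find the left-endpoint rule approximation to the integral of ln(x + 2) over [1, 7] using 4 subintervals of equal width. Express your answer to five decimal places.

Δx = (7 − 1)/4 = 1.5.
Left endpoints: 1, 2.5, 4, 5.5.
f(1) ≈ 1.09861, f(2.5) ≈ 1.50408, f(4) ≈ 1.79176, f(5.5) ≈ 2.01490.
Sum = Δx · [f(1) + f(2.5) + f(4) + f(5.5)].
Sum ≈ 9.61403.

9.61403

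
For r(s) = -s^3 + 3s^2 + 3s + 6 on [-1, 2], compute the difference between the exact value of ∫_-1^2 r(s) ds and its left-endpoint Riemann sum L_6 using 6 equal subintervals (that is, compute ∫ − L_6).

Exact integral: ∫_-1^2 r(s) ds = 27.75.
L_6 = 25.6875.
Error = 27.75 − 25.6875 = 2.0625.

2.0625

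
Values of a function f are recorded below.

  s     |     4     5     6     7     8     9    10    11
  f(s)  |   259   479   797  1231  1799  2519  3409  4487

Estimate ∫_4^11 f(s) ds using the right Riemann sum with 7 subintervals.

Δs = 1.
Sum = 1·[479 + 797 + 1231 + 1799 + 2519 + 3409 + 4487] = 14721.

14721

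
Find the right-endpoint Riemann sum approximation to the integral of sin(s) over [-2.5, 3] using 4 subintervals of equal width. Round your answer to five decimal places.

0.66658

Δs = (3 − (-2.5))/4 = 1.375.
Right endpoints: -1.125, 0.25, 1.625, 3.
f(-1.125) ≈ -0.90227, f(0.25) ≈ 0.24740, f(1.625) ≈ 0.99853, f(3) ≈ 0.14112.
Sum = Δs · [f(-1.125) + f(0.25) + f(1.625) + f(3)].
Sum ≈ 0.66658.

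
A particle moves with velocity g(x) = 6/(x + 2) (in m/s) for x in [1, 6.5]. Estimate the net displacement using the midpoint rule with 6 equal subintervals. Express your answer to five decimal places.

Δx = (6.5 − 1)/6 = 11/12.
Midpoints: 35/24, 2.375, 79/24, 101/24, 5.125, 145/24.
g(35/24) = 144/83, g(2.375) = 48/35, g(79/24) = 144/127, g(101/24) = 144/149, g(5.125) = 16/19, g(145/24) = 144/193.
Sum = Δx · [g(35/24) + g(2.375) + g(79/24) + ...].
Sum ≈ 6.22865.

6.22865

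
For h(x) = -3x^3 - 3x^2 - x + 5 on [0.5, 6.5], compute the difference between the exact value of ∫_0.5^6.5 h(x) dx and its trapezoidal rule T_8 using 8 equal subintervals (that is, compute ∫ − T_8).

Exact integral: ∫_0.5^6.5 h(x) dx = -1604.25.
T_8 = -1623.65625.
Error = -1604.25 − (-1623.65625) = 19.40625.

19.40625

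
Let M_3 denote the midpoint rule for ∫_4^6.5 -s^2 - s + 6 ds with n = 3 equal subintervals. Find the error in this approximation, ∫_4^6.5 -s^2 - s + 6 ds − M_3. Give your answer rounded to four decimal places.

Exact integral: ∫_4^6.5 f(s) ds ≈ -68.333333.
M_3 ≈ -68.188657.
Error ≈ -68.333333 − (-68.188657) ≈ -0.1447.

-0.1447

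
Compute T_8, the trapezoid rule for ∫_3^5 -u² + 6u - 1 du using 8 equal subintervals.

13.3125

Δu = (5 − 3)/8 = 0.25.
f(3) = 8, f(3.25) = 7.9375, f(3.5) = 7.75, f(3.75) = 7.4375, f(4) = 7, f(4.25) = 6.4375, f(4.5) = 5.75, f(4.75) = 4.9375, f(5) = 4.
T_8 = (Δu/2)·[f(u_0) + 2f(u_1) + ... + 2f(u_{7}) + f(u_8)].
Sum = 13.3125.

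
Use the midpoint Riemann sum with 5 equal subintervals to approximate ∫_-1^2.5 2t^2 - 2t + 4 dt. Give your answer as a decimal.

Δt = (2.5 − (-1))/5 = 0.7.
Midpoints: -0.65, 0.05, 0.75, 1.45, 2.15.
f(-0.65) = 6.145, f(0.05) = 3.905, f(0.75) = 3.625, f(1.45) = 5.305, f(2.15) = 8.945.
Sum = Δt · [f(-0.65) + f(0.05) + f(0.75) + f(1.45) + f(2.15)].
Sum = 19.5475.

19.5475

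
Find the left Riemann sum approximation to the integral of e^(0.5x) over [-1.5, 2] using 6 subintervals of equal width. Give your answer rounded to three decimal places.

3.869

Δx = (2 − (-1.5))/6 = 7/12.
Left endpoints: -1.5, -11/12, -1/3, 0.25, 5/6, 17/12.
f(-1.5) ≈ 0.472, f(-11/12) ≈ 0.632, f(-1/3) ≈ 0.846, f(0.25) ≈ 1.133, f(5/6) ≈ 1.517, f(17/12) ≈ 2.031.
Sum = Δx · [f(-1.5) + f(-11/12) + f(-1/3) + ...].
Sum ≈ 3.869.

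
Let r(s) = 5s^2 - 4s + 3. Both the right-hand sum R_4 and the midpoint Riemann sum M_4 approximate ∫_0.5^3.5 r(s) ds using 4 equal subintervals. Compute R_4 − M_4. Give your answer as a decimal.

R_4 = 75.65625.
M_4 = 55.546875.
R_4 − M_4 = 20.109375.

20.109375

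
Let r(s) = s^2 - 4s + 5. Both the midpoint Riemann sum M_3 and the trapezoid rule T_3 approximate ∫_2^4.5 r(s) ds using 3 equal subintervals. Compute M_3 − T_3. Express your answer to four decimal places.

M_3 ≈ 7.563657.
T_3 ≈ 7.997685.
M_3 − T_3 ≈ -0.4340.

-0.4340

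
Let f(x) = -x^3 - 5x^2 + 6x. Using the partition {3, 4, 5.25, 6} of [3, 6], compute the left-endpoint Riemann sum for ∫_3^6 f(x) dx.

-392.26171875

Subinterval widths: 1, 1.25, 0.75.
Left endpoints: 3, 4, 5.25.
f(3) = -54, f(4) = -120, f(5.25) = -251.015625.
Sum = Σ Δx_i · f(x_i).
Sum = -392.26171875.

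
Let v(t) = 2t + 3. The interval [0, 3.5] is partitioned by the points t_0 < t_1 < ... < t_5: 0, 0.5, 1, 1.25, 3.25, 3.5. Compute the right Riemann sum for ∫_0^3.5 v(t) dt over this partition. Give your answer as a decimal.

Subinterval widths: 0.5, 0.5, 0.25, 2, 0.25.
Right endpoints: 0.5, 1, 1.25, 3.25, 3.5.
v(0.5) = 4, v(1) = 5, v(1.25) = 5.5, v(3.25) = 9.5, v(3.5) = 10.
Sum = Σ Δt_i · v(t_i).
Sum = 27.375.

27.375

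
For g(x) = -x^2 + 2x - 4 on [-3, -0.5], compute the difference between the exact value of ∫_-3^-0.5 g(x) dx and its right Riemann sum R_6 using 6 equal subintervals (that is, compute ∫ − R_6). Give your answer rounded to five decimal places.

-2.79225

Exact integral: ∫_-3^-0.5 g(x) dx ≈ -27.7083333.
R_6 ≈ -24.9160880.
Error ≈ -27.7083333 − (-24.9160880) ≈ -2.79225.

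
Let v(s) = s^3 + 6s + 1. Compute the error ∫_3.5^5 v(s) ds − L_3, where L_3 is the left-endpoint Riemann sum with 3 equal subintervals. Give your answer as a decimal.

21.984375

Exact integral: ∫_3.5^5 v(s) ds = 158.484375.
L_3 = 136.5.
Error = 158.484375 − 136.5 = 21.984375.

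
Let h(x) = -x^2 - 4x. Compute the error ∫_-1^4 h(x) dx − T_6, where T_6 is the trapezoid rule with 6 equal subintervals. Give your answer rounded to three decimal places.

Exact integral: ∫_-1^4 h(x) dx ≈ -51.66667.
T_6 ≈ -52.24537.
Error ≈ -51.66667 − (-52.24537) ≈ 0.579.

0.579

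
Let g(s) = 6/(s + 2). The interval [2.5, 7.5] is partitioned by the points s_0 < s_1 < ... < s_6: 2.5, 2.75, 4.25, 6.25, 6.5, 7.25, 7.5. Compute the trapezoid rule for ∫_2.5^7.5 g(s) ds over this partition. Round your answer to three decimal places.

4.526

Subinterval widths: 0.25, 1.5, 2, 0.25, 0.75, 0.25.
g(2.5) = 4/3, g(2.75) = 24/19, g(4.25) = 0.96, g(6.25) = 8/11, g(6.5) = 12/17, g(7.25) = 24/37, g(7.5) = 12/19.
On each subinterval the trapezoid contributes (Δs_i/2)·[g(s_{i-1}) + g(s_i)].
Sum ≈ 4.526.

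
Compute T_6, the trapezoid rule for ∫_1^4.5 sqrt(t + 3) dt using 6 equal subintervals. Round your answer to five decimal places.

8.35782

Δt = (4.5 − 1)/6 = 7/12.
f(1) ≈ 2.00000, f(19/12) ≈ 2.14087, f(13/6) ≈ 2.27303, f(2.75) ≈ 2.39792, f(10/3) ≈ 2.51661, f(47/12) ≈ 2.62996, f(4.5) ≈ 2.73861.
T_6 = (Δt/2)·[f(t_0) + 2f(t_1) + ... + 2f(t_{5}) + f(t_6)].
Sum ≈ 8.35782.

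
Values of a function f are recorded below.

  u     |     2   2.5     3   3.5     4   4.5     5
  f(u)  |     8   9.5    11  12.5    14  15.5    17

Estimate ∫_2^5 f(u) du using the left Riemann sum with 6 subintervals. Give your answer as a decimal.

35.25

Δu = 0.5.
Sum = 0.5·[8 + 9.5 + 11 + 12.5 + 14 + 15.5] = 35.25.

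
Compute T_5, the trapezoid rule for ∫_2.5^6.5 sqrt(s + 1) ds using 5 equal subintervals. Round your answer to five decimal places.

9.32329

Δs = (6.5 − 2.5)/5 = 0.8.
f(2.5) ≈ 1.87083, f(3.3) ≈ 2.07364, f(4.1) ≈ 2.25832, f(4.9) ≈ 2.42899, f(5.7) ≈ 2.58844, f(6.5) ≈ 2.73861.
T_5 = (Δs/2)·[f(s_0) + 2f(s_1) + ... + 2f(s_{4}) + f(s_5)].
Sum ≈ 9.32329.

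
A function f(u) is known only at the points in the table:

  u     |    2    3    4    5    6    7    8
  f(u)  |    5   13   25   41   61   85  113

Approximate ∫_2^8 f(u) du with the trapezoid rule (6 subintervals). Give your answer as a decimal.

284

Δu = 1.
T_6 = (1/2)·[5 + 2·13 + 2·25 + 2·41 + 2·61 + 2·85 + 113] = 284.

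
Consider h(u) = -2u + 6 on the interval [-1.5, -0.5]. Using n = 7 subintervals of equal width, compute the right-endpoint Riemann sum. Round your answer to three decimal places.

Δu = (-0.5 − (-1.5))/7 = 1/7.
Right endpoints: -19/14, -17/14, -15/14, -13/14, -11/14, -9/14, -0.5.
h(-19/14) = 61/7, h(-17/14) = 59/7, h(-15/14) = 57/7, h(-13/14) = 55/7, h(-11/14) = 53/7, h(-9/14) = 51/7, h(-0.5) = 7.
Sum = Δu · [h(-19/14) + h(-17/14) + h(-15/14) + ...].
Sum ≈ 7.857.

7.857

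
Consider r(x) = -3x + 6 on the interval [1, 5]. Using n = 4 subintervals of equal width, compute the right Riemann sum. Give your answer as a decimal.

-18

Δx = (5 − 1)/4 = 1.
Right endpoints: 2, 3, 4, 5.
r(2) = 0, r(3) = -3, r(4) = -6, r(5) = -9.
Sum = Δx · [r(2) + r(3) + r(4) + r(5)].
Sum = -18.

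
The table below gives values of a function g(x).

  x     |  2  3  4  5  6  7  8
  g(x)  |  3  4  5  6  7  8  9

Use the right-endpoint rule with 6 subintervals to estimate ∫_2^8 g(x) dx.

Δx = 1.
Sum = 1·[4 + 5 + 6 + 7 + 8 + 9] = 39.

39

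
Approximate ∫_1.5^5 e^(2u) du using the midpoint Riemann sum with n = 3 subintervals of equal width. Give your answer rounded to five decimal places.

Δu = (5 − 1.5)/3 = 7/6.
Midpoints: 25/12, 3.25, 53/12.
f(25/12) ≈ 64.50009, f(3.25) ≈ 665.14163, f(53/12) ≈ 6859.11246.
Sum = Δu · [f(25/12) + f(3.25) + f(53/12)].
Sum ≈ 8853.54655.

8853.54655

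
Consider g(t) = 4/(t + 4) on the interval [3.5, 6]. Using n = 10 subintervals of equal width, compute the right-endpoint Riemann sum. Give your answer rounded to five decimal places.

Δt = (6 − 3.5)/10 = 0.25.
Right endpoints: 3.75, 4, 4.25, 4.5, 4.75, 5, 5.25, 5.5, 5.75, 6.
g(3.75) = 16/31, g(4) = 0.5, g(4.25) = 16/33, g(4.5) = 8/17, g(4.75) = 16/35, g(5) = 4/9, g(5.25) = 16/37, g(5.5) = 8/19, g(5.75) = 16/39, g(6) = 0.4.
Sum = Δt · [g(3.75) + g(4) + g(4.25) + ...].
Sum ≈ 1.13422.

1.13422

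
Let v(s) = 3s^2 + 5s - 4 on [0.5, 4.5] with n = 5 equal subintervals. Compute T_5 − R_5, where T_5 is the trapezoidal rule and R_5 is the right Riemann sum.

-32

T_5 = 126.28.
R_5 = 158.28.
T_5 − R_5 = -32.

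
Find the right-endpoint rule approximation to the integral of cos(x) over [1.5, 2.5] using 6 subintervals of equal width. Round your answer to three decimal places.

-0.471

Δx = (2.5 − 1.5)/6 = 1/6.
Right endpoints: 5/3, 11/6, 2, 13/6, 7/3, 2.5.
f(5/3) ≈ -0.096, f(11/6) ≈ -0.260, f(2) ≈ -0.416, f(13/6) ≈ -0.561, f(7/3) ≈ -0.691, f(2.5) ≈ -0.801.
Sum = Δx · [f(5/3) + f(11/6) + f(2) + ...].
Sum ≈ -0.471.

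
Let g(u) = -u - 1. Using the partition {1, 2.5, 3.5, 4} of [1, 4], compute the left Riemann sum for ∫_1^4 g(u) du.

Subinterval widths: 1.5, 1, 0.5.
Left endpoints: 1, 2.5, 3.5.
g(1) = -2, g(2.5) = -3.5, g(3.5) = -4.5.
Sum = Σ Δu_i · g(u_i).
Sum = -8.75.

-8.75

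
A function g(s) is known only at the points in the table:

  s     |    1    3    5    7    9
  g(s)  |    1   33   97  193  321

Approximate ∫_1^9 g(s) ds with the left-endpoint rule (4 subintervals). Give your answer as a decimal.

Δs = 2.
Sum = 2·[1 + 33 + 97 + 193] = 648.

648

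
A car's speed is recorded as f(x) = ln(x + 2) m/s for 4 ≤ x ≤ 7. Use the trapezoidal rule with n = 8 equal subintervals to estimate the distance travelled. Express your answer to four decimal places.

Δx = (7 − 4)/8 = 0.375.
f(4) ≈ 1.7918, f(4.375) ≈ 1.8524, f(4.75) ≈ 1.9095, f(5.125) ≈ 1.9636, f(5.5) ≈ 2.0149, f(5.875) ≈ 2.0637, f(6.25) ≈ 2.1102, f(6.625) ≈ 2.1547, f(7) ≈ 2.1972.
T_8 = (Δx/2)·[f(x_0) + 2f(x_1) + ... + 2f(x_{7}) + f(x_8)].
Sum ≈ 6.0238.

6.0238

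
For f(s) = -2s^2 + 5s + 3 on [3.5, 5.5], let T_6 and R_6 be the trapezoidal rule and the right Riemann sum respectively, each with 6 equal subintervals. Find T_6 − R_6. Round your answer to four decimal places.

T_6 ≈ -31.407407.
R_6 ≈ -35.740741.
T_6 − R_6 ≈ 4.3333.

4.3333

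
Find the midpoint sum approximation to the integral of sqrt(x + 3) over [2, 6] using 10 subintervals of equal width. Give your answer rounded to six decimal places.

Δx = (6 − 2)/10 = 0.4.
Midpoints: 2.2, 2.6, 3, 3.4, 3.8, 4.2, 4.6, 5, 5.4, 5.8.
f(2.2) ≈ 2.280351, f(2.6) ≈ 2.366432, f(3) ≈ 2.449490, f(3.4) ≈ 2.529822, f(3.8) ≈ 2.607681, f(4.2) ≈ 2.683282, f(4.6) ≈ 2.756810, f(5) ≈ 2.828427, f(5.4) ≈ 2.898275, f(5.8) ≈ 2.966479.
Sum = Δx · [f(2.2) + f(2.6) + f(3) + ...].
Sum ≈ 10.546820.

10.546820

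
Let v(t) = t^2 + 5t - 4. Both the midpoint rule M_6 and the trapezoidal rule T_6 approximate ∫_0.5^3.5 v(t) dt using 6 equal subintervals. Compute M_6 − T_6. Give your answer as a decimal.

-0.1875

M_6 = 32.1875.
T_6 = 32.375.
M_6 − T_6 = -0.1875.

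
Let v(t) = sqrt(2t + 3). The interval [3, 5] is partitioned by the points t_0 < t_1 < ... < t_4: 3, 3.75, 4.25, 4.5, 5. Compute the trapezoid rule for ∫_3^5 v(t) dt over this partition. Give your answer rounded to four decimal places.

6.6223

Subinterval widths: 0.75, 0.5, 0.25, 0.5.
v(3) ≈ 3.0000, v(3.75) ≈ 3.2404, v(4.25) ≈ 3.3912, v(4.5) ≈ 3.4641, v(5) ≈ 3.6056.
On each subinterval the trapezoid contributes (Δt_i/2)·[v(t_{i-1}) + v(t_i)].
Sum ≈ 6.6223.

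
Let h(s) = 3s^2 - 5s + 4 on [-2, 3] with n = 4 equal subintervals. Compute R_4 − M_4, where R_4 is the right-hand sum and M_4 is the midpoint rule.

R_4 = 40.15625.
M_4 = 40.546875.
R_4 − M_4 = -0.390625.

-0.390625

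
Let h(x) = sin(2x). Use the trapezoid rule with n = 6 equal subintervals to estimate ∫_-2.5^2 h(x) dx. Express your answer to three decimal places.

0.377

Δx = (2 − (-2.5))/6 = 0.75.
h(-2.5) ≈ 0.959, h(-1.75) ≈ 0.351, h(-1) ≈ -0.909, h(-0.25) ≈ -0.479, h(0.5) ≈ 0.841, h(1.25) ≈ 0.598, h(2) ≈ -0.757.
T_6 = (Δx/2)·[h(x_0) + 2h(x_1) + ... + 2h(x_{5}) + h(x_6)].
Sum ≈ 0.377.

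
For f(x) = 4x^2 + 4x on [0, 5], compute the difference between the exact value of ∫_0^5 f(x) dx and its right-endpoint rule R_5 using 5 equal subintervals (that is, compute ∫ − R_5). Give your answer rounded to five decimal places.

-63.33333

Exact integral: ∫_0^5 f(x) dx ≈ 216.6666667.
R_5 = 280.
Error ≈ 216.6666667 − 280 ≈ -63.33333.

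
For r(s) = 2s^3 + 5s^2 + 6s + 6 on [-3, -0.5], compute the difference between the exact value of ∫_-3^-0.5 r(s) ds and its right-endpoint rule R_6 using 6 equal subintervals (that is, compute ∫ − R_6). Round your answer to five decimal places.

-4.81047

Exact integral: ∫_-3^-0.5 r(s) ds ≈ -6.9270833.
R_6 ≈ -2.1166088.
Error ≈ -6.9270833 − (-2.1166088) ≈ -4.81047.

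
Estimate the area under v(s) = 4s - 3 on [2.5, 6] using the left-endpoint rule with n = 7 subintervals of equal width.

45.5

Δs = (6 − 2.5)/7 = 0.5.
Left endpoints: 2.5, 3, 3.5, 4, 4.5, 5, 5.5.
v(2.5) = 7, v(3) = 9, v(3.5) = 11, v(4) = 13, v(4.5) = 15, v(5) = 17, v(5.5) = 19.
Sum = Δs · [v(2.5) + v(3) + v(3.5) + ...].
Sum = 45.5.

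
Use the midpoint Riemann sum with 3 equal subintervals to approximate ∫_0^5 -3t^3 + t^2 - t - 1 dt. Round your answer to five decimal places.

-419.69907

Δt = (5 − 0)/3 = 5/3.
Midpoints: 5/6, 2.5, 25/6.
f(5/6) = -2.875, f(2.5) = -44.125, f(25/6) = -14747/72.
Sum = Δt · [f(5/6) + f(2.5) + f(25/6)].
Sum ≈ -419.69907.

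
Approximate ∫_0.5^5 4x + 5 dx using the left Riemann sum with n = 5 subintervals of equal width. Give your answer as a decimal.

Δx = (5 − 0.5)/5 = 0.9.
Left endpoints: 0.5, 1.4, 2.3, 3.2, 4.1.
f(0.5) = 7, f(1.4) = 10.6, f(2.3) = 14.2, f(3.2) = 17.8, f(4.1) = 21.4.
Sum = Δx · [f(0.5) + f(1.4) + f(2.3) + f(3.2) + f(4.1)].
Sum = 63.9.

63.9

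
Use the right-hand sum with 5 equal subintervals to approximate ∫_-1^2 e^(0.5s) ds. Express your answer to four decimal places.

Δs = (2 − (-1))/5 = 0.6.
Right endpoints: -0.4, 0.2, 0.8, 1.4, 2.
f(-0.4) ≈ 0.8187, f(0.2) ≈ 1.1052, f(0.8) ≈ 1.4918, f(1.4) ≈ 2.0138, f(2) ≈ 2.7183.
Sum = Δs · [f(-0.4) + f(0.2) + f(0.8) + f(1.4) + f(2)].
Sum ≈ 4.8887.

4.8887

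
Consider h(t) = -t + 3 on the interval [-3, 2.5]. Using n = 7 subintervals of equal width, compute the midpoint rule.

17.875

Δt = (2.5 − (-3))/7 = 11/14.
Midpoints: -73/28, -51/28, -29/28, -0.25, 15/28, 37/28, 59/28.
h(-73/28) = 157/28, h(-51/28) = 135/28, h(-29/28) = 113/28, h(-0.25) = 3.25, h(15/28) = 69/28, h(37/28) = 47/28, h(59/28) = 25/28.
Sum = Δt · [h(-73/28) + h(-51/28) + h(-29/28) + ...].
Sum = 17.875.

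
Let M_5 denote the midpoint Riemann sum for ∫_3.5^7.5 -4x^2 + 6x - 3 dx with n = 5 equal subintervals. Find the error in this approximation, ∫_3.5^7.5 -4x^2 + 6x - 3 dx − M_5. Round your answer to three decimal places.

Exact integral: ∫_3.5^7.5 f(x) dx ≈ -385.33333.
M_5 = -384.48.
Error ≈ -385.33333 − (-384.48) ≈ -0.853.

-0.853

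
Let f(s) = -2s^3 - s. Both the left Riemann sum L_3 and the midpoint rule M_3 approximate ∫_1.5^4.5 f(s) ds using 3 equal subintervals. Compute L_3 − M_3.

L_3 = -131.25.
M_3 = -207.
L_3 − M_3 = 75.75.

75.75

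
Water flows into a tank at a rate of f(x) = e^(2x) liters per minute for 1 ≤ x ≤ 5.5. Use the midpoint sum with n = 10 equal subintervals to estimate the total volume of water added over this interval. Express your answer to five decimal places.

28946.49281

Δx = (5.5 − 1)/10 = 0.45.
Midpoints: 1.225, 1.675, 2.125, 2.575, 3.025, 3.475, 3.925, 4.375, 4.825, 5.275.
f(1.225) ≈ 11.58835, f(1.675) ≈ 28.50273, f(2.125) ≈ 70.10541, f(2.575) ≈ 172.43149, f(3.025) ≈ 424.11303, f(3.475) ≈ 1043.14973, f(3.925) ≈ 2565.73432, f(4.375) ≈ 6310.68811, f(4.825) ≈ 15521.78810, f(5.275) ≈ 38177.43831.
Sum = Δx · [f(1.225) + f(1.675) + f(2.125) + ...].
Sum ≈ 28946.49281.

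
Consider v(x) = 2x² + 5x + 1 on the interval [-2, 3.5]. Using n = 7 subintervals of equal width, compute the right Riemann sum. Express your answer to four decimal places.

Δx = (3.5 − (-2))/7 = 11/14.
Right endpoints: -17/14, -3/7, 5/14, 8/7, 27/14, 19/7, 3.5.
v(-17/14) = -104/49, v(-3/7) = -38/49, v(5/14) = 149/49, v(8/7) = 457/49, v(27/14) = 886/49, v(19/7) = 1436/49, v(3.5) = 43.
Sum = Δx · [v(-17/14) + v(-3/7) + v(5/14) + ...].
Sum ≈ 78.4592.

78.4592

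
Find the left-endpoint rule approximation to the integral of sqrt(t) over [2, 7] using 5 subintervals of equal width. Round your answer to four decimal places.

Δt = (7 − 2)/5 = 1.
Left endpoints: 2, 3, 4, 5, 6.
f(2) ≈ 1.4142, f(3) ≈ 1.7321, f(4) ≈ 2.0000, f(5) ≈ 2.2361, f(6) ≈ 2.4495.
Sum = Δt · [f(2) + f(3) + f(4) + f(5) + f(6)].
Sum ≈ 9.8318.

9.8318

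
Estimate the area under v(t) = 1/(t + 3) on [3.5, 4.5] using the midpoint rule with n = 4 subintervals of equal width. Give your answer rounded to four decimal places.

Δt = (4.5 − 3.5)/4 = 0.25.
Midpoints: 3.625, 3.875, 4.125, 4.375.
v(3.625) = 8/53, v(3.875) = 8/55, v(4.125) = 8/57, v(4.375) = 8/59.
Sum = Δt · [v(3.625) + v(3.875) + v(4.125) + v(4.375)].
Sum ≈ 0.1431.

0.1431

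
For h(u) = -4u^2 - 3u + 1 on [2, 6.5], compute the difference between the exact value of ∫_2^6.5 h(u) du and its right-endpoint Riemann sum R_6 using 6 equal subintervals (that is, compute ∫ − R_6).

64.125

Exact integral: ∫_2^6.5 h(u) du = -408.375.
R_6 = -472.5.
Error = -408.375 − (-472.5) = 64.125.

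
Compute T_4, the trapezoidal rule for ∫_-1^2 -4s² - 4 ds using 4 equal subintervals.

Δs = (2 − (-1))/4 = 0.75.
f(-1) = -8, f(-0.25) = -4.25, f(0.5) = -5, f(1.25) = -10.25, f(2) = -20.
T_4 = (Δs/2)·[f(s_0) + 2f(s_1) + 2f(s_2) + 2f(s_3) + f(s_4)].
Sum = -25.125.

-25.125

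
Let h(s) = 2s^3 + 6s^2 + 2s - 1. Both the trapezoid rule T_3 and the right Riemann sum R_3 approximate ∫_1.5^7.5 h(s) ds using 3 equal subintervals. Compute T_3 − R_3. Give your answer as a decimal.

-1173

T_3 = 2596.5.
R_3 = 3769.5.
T_3 − R_3 = -1173.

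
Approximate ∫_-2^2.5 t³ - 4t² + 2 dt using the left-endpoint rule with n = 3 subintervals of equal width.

-33.1875

Δt = (2.5 − (-2))/3 = 1.5.
Left endpoints: -2, -0.5, 1.
f(-2) = -22, f(-0.5) = 0.875, f(1) = -1.
Sum = Δt · [f(-2) + f(-0.5) + f(1)].
Sum = -33.1875.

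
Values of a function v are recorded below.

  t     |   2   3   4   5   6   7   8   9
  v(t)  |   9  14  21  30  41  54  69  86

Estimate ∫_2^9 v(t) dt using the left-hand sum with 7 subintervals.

Δt = 1.
Sum = 1·[9 + 14 + 21 + 30 + 41 + 54 + 69] = 238.

238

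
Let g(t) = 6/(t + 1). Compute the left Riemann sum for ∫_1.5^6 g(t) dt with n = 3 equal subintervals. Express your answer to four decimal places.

7.4864

Δt = (6 − 1.5)/3 = 1.5.
Left endpoints: 1.5, 3, 4.5.
g(1.5) = 2.4, g(3) = 1.5, g(4.5) = 12/11.
Sum = Δt · [g(1.5) + g(3) + g(4.5)].
Sum ≈ 7.4864.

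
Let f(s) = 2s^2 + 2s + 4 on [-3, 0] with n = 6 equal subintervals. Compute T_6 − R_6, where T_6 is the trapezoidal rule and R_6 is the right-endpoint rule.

3

T_6 = 21.25.
R_6 = 18.25.
T_6 − R_6 = 3.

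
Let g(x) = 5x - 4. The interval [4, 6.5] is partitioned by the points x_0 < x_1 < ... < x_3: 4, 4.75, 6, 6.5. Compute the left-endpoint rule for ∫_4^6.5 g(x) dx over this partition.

Subinterval widths: 0.75, 1.25, 0.5.
Left endpoints: 4, 4.75, 6.
g(4) = 16, g(4.75) = 19.75, g(6) = 26.
Sum = Σ Δx_i · g(x_i).
Sum = 49.6875.

49.6875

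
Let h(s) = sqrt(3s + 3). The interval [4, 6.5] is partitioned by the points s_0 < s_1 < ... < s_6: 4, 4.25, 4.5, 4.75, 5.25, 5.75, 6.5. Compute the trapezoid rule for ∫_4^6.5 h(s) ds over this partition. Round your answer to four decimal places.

Subinterval widths: 0.25, 0.25, 0.25, 0.5, 0.5, 0.75.
h(4) ≈ 3.8730, h(4.25) ≈ 3.9686, h(4.5) ≈ 4.0620, h(4.75) ≈ 4.1533, h(5.25) ≈ 4.3301, h(5.75) ≈ 4.5000, h(6.5) ≈ 4.7434.
On each subinterval the trapezoid contributes (Δs_i/2)·[h(s_{i-1}) + h(s_i)].
Sum ≈ 10.8056.

10.8056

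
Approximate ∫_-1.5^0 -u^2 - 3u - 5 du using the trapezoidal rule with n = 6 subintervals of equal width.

-5.265625

Δu = (0 − (-1.5))/6 = 0.25.
f(-1.5) = -2.75, f(-1.25) = -2.8125, f(-1) = -3, f(-0.75) = -3.3125, f(-0.5) = -3.75, f(-0.25) = -4.3125, f(0) = -5.
T_6 = (Δu/2)·[f(u_0) + 2f(u_1) + ... + 2f(u_{5}) + f(u_6)].
Sum = -5.265625.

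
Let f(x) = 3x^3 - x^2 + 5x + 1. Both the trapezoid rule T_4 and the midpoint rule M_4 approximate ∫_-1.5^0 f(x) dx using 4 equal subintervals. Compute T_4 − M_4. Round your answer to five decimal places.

-0.40869

T_4 ≈ -9.3193359.
M_4 ≈ -8.9106445.
T_4 − M_4 ≈ -0.40869.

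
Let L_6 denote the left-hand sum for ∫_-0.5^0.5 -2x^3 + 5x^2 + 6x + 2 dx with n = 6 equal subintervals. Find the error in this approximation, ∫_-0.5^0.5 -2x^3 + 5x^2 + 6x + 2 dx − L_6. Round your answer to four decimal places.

Exact integral: ∫_-0.5^0.5 f(x) dx ≈ 2.416667.
L_6 ≈ 1.981481.
Error ≈ 2.416667 − 1.981481 ≈ 0.4352.

0.4352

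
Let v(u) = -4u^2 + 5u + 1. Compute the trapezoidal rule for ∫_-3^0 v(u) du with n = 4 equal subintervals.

Δu = (0 − (-3))/4 = 0.75.
v(-3) = -50, v(-2.25) = -30.5, v(-1.5) = -15.5, v(-0.75) = -5, v(0) = 1.
T_4 = (Δu/2)·[v(u_0) + 2v(u_1) + 2v(u_2) + 2v(u_3) + v(u_4)].
Sum = -56.625.

-56.625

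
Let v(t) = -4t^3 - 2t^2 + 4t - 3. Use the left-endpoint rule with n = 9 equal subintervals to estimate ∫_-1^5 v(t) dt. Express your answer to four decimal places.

Δt = (5 − (-1))/9 = 2/3.
Left endpoints: -1, -1/3, 1/3, 1, 5/3, 7/3, 3, 11/3, 13/3.
v(-1) = -5, v(-1/3) = -119/27, v(1/3) = -55/27, v(1) = -5, v(5/3) = -551/27, v(7/3) = -1495/27, v(3) = -117, v(11/3) = -5735/27, v(13/3) = -9415/27.
Sum = Δt · [v(-1) + v(-1/3) + v(1/3) + ...].
Sum ≈ -513.5556.

-513.5556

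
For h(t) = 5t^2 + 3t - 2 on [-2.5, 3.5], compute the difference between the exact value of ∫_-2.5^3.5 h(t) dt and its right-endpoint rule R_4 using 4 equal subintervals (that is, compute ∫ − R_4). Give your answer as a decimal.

-47.25

Exact integral: ∫_-2.5^3.5 h(t) dt = 94.5.
R_4 = 141.75.
Error = 94.5 − 141.75 = -47.25.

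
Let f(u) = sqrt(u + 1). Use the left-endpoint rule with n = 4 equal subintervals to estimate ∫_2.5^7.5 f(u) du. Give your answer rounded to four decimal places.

11.4904

Δu = (7.5 − 2.5)/4 = 1.25.
Left endpoints: 2.5, 3.75, 5, 6.25.
f(2.5) ≈ 1.8708, f(3.75) ≈ 2.1794, f(5) ≈ 2.4495, f(6.25) ≈ 2.6926.
Sum = Δu · [f(2.5) + f(3.75) + f(5) + f(6.25)].
Sum ≈ 11.4904.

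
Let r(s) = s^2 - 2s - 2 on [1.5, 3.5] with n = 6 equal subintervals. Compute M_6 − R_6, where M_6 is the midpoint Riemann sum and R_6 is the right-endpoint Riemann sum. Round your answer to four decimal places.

M_6 ≈ -0.851852.
R_6 ≈ 0.203704.
M_6 − R_6 ≈ -1.0556.

-1.0556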